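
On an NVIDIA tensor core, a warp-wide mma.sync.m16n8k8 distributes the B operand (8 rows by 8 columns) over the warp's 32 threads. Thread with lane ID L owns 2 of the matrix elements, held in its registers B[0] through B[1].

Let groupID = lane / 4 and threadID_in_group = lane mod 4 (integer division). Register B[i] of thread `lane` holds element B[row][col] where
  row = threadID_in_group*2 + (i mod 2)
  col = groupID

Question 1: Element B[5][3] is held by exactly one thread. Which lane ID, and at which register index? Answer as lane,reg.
14,1

c: 3->gid=3  r: 5->tid=2,i&1=1
L=3*4+2=14  i=1=1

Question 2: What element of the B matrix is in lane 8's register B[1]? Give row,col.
1,2

L=8→G=8>>2=2, T=8&3=0
[1]→row 0·2+1=1  col G=2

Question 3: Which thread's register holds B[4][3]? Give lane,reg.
c: 3->gid=3  r: 4->tid=2,i&1=0
L=3*4+2=14  i=0=0

14,0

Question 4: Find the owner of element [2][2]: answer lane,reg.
9,0

c: 2->gid=2  r: 2->tid=1,i&1=0
L=2*4+1=9  i=0=0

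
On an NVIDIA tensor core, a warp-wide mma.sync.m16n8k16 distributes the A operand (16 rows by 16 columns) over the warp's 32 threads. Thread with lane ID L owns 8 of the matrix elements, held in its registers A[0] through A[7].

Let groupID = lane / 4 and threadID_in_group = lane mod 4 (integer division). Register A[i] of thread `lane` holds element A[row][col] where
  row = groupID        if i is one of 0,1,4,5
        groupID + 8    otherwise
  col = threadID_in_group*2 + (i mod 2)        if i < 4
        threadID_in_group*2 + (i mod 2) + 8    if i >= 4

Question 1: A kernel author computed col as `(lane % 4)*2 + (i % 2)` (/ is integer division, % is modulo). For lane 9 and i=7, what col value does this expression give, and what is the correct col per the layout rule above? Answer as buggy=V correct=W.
`(lane % 4)*2 + (i % 2)`[9,7]->3
L=9->g=9>>2=2, t=9&3=1
[7]->row 2+8=10  col 1·2+1+8=11
col: 3 vs 11

buggy=3 correct=11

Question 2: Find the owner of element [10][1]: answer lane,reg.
r:10=>grp=2,rB=1  c:1=>cB=0,tig=0,lo=1
L=2*4+0=8  i=0*4+1*2+1=3

8,3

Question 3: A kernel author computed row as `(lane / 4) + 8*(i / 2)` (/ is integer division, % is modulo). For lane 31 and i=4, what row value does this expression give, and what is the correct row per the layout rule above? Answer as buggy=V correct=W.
buggy=23 correct=7

`(lane / 4) + 8*(i / 2)`[31,4]=>23
lane 31=>31/4=7, 31 mod 4=3
i=4  r:7+0=>7  c:2·3+0+8=>14
row: 23 vs 7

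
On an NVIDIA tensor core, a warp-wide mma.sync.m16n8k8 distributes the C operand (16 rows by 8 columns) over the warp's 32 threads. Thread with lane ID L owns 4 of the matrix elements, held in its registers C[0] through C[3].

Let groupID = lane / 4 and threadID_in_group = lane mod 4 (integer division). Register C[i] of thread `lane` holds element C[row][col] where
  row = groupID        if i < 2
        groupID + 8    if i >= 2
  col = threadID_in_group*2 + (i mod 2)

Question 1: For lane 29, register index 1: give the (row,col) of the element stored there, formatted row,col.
lane 29=>29/4=7, 29 mod 4=1
i=1  r:7+0=>7  c:2·1+1=>3

7,3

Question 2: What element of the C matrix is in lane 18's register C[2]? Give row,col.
lane 18: gid=4 (18/4), tid=2 (18%4)
i=2: r=4+8=12, c=2*2+0=4

12,4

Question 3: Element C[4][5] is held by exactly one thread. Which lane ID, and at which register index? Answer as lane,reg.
r:4=>grp=4,rB=0  c:5=>tig=2,lo=1
L=4*4+2=18  i=0*2+1=1

18,1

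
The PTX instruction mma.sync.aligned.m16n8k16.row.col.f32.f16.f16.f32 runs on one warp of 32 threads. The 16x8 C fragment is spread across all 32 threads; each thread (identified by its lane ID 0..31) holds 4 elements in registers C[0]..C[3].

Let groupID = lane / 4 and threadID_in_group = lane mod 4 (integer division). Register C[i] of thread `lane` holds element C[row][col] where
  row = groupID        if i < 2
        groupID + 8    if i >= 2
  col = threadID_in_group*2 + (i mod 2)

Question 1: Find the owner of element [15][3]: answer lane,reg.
r=15->g=7,rb=1  c=3->t=1,b0=1
L=7*4+1=29  i=1*2+1=3

29,3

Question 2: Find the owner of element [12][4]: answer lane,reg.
18,2

r=12⇒gr=4,Rb=1  c=4⇒th=2,odd=0
L=4*4+2=18  i=1*2+0=2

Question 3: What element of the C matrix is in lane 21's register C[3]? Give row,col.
L=21⇒gr=21>>2=5, th=21&3=1
[3]⇒row 5+8=13  col 1·2+1=3

13,3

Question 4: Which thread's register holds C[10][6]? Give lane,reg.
r=10->g=2,rb=1  c=6->t=3,b0=0
L=2*4+3=11  i=1*2+0=2

11,2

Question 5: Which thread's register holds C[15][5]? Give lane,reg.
30,3

r=15->g=7,rb=1  c=5->t=2,b0=1
L=7*4+2=30  i=1*2+1=3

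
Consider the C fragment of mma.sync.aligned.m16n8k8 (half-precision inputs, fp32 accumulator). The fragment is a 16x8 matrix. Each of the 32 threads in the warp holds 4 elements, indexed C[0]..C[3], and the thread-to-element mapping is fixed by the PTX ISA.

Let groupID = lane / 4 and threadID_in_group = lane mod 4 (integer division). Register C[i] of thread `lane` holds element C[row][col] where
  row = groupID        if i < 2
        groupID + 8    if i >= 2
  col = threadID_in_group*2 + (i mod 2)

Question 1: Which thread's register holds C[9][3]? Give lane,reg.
5,3

r=9⇒gr=1,Rb=1  c=3⇒th=1,odd=1
L=1*4+1=5  i=1*2+1=3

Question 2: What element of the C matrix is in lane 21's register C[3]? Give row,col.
13,3

L=21=>grp=21>>2=5, tig=21&3=1
[3]=>row 5+8=13  col 1·2+1=3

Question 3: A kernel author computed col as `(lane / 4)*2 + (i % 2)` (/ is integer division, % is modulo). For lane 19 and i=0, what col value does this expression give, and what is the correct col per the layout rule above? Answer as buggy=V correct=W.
buggy=8 correct=6

`(lane / 4)*2 + (i % 2)`[19,0]⇒8
lane 19⇒19/4=4, 19 mod 4=3
i=0  r:4+0⇒4  c:2·3+0⇒6
col: 8 vs 6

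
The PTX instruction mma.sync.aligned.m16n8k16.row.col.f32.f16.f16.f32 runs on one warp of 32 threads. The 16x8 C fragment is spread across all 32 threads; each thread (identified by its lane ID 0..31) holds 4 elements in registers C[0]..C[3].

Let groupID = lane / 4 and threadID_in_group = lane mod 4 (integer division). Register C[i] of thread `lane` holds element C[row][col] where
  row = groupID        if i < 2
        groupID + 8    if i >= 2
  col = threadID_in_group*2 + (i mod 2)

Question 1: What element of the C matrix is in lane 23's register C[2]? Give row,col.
lane 23: grp=5 (23/4), tig=3 (23%4)
i=2: r=5+8=13, c=3*2+0=6

13,6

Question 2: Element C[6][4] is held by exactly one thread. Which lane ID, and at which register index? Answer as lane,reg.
26,0

r=6->g=6,rb=0  c=4->t=2,b0=0
L=6*4+2=26  i=0*2+0=0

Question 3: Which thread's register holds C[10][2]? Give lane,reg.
9,2

r:10=>grp=2,rB=1  c:2=>tig=1,lo=0
L=2*4+1=9  i=1*2+0=2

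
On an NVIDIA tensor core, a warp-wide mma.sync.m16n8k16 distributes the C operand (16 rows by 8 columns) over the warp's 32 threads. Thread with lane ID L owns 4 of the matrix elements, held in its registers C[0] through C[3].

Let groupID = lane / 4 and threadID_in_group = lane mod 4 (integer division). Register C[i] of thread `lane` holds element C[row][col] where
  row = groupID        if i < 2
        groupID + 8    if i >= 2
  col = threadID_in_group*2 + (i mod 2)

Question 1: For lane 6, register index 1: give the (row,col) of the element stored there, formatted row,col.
lane 6: G=1 (6/4), T=2 (6%4)
i=1: r=1+0=1, c=2*2+1=5

1,5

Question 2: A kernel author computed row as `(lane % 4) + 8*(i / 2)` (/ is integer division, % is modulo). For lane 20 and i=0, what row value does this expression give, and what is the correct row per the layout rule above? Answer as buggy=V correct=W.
buggy=0 correct=5

`(lane % 4) + 8*(i / 2)`[20,0]->0
lane 20->20/4=5, 20 mod 4=0
i=0  r:5+0->5  c:2·0+0->0
row: 0 vs 5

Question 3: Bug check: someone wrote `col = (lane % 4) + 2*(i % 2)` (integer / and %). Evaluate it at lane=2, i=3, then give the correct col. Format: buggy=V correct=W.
`(lane % 4) + 2*(i % 2)`[2,3]->4
L=2->g=2>>2=0, t=2&3=2
[3]->row 0+8=8  col 2·2+1=5
col: 4 vs 5

buggy=4 correct=5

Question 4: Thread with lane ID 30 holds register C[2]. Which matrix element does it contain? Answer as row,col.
15,4

lane 30=>30/4=7, 30 mod 4=2
i=2  r:7+8=>15  c:2·2+0=>4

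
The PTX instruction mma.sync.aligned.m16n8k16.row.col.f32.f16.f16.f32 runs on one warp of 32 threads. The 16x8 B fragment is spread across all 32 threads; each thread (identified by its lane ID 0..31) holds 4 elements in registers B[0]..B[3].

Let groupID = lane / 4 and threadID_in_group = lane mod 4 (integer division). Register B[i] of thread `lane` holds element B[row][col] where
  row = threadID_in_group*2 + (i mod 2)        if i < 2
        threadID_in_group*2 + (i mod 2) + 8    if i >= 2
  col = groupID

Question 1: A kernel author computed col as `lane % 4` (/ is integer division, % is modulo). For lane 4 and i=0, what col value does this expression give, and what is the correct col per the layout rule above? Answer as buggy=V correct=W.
buggy=0 correct=1

`lane % 4`[4,0]->0
lane 4: g=1 (4/4), t=0 (4%4)
i=0: r=0*2+0+0=0, c=g=1
col: 0 vs 1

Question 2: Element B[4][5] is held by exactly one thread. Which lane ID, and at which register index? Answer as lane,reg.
c:5=>grp=5  r:4=>rB=0,tig=2,lo=0
L=5*4+2=22  i=0*2+0=0

22,0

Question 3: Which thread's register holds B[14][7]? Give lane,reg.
31,2

c: 7->gid=7  r: 14->r8=1,tid=3,i&1=0
L=7*4+3=31  i=1*2+0=2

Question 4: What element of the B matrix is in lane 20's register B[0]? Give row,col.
20: g=5,t=0
[0] (0*2+0+0,5) = (0,5)

0,5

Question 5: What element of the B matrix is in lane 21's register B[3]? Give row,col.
11,5

lane 21: grp=5 (21/4), tig=1 (21%4)
i=3: r=1*2+1+8=11, c=grp=5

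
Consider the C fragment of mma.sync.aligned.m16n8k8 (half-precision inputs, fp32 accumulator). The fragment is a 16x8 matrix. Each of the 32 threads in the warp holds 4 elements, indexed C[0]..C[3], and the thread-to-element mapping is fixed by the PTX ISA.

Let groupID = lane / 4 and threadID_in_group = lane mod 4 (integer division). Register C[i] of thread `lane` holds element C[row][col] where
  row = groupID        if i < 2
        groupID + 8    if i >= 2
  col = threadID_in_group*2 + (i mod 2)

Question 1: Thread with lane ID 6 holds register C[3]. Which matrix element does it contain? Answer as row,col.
L=6->gid=6>>2=1, tid=6&3=2
[3]->row 1+8=9  col 2·2+1=5

9,5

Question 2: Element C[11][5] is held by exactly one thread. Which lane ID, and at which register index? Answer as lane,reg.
r:11=>grp=3,rB=1  c:5=>tig=2,lo=1
L=3*4+2=14  i=1*2+1=3

14,3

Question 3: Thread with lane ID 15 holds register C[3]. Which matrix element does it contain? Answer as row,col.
11,7

L=15=>grp=15>>2=3, tig=15&3=3
[3]=>row 3+8=11  col 3·2+1=7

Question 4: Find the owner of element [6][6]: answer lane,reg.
27,0

r=6→G=6,rhi=0  c=6→T=3,p=0
L=6*4+3=27  i=0*2+0=0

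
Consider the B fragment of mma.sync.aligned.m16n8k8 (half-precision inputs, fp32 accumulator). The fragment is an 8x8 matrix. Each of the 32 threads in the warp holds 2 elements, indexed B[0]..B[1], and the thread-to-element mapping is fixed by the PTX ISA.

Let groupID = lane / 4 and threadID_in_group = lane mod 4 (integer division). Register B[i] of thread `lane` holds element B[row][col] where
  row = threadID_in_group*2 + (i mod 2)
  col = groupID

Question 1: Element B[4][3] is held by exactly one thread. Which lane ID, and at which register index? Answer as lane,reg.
c:3=>grp=3  r:4=>tig=2,lo=0
L=3*4+2=14  i=0=0

14,0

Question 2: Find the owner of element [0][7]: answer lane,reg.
28,0

c: 7->gid=7  r: 0->tid=0,i&1=0
L=7*4+0=28  i=0=0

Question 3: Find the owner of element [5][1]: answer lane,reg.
6,1

c=1->g=1  r=5->t=2,b0=1
L=1*4+2=6  i=1=1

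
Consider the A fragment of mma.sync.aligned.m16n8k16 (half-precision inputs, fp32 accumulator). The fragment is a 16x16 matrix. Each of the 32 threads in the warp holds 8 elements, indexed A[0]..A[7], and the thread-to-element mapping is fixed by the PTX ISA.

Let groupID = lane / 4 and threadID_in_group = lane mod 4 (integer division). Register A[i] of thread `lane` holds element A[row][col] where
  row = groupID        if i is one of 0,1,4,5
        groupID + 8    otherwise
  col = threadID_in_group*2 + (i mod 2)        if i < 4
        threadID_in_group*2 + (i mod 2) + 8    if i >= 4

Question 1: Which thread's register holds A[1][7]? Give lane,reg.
r=1->g=1,rb=0  c=7->cb=0,t=3,b0=1
L=1*4+3=7  i=0*4+0*2+1=1

7,1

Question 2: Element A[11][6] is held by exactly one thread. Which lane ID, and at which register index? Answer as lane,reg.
15,2

r=11→G=3,rhi=1  c=6→chi=0,T=3,p=0
L=3*4+3=15  i=0*4+1*2+0=2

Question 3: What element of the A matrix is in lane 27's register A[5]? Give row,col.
lane 27->27/4=6, 27 mod 4=3
i=5  r:6+0->6  c:2·3+1+8->15

6,15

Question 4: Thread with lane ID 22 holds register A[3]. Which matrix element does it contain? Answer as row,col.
13,5

L=22->g=22>>2=5, t=22&3=2
[3]->row 5+8=13  col 2·2+1+0=5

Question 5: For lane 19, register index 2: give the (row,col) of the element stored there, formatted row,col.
12,6

19: gid=4,tid=3
[2] (4+8,3*2+0+0) = (12,6)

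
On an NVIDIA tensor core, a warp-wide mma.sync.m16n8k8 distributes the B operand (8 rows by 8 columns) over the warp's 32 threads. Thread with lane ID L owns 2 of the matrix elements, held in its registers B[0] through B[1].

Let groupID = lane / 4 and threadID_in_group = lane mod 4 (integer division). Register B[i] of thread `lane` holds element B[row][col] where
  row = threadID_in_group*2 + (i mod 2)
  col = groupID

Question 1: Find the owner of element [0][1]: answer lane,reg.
4,0

c=1⇒gr=1  r=0⇒th=0,odd=0
L=1*4+0=4  i=0=0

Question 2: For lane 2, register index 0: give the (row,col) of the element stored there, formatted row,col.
4,0

lane 2: gr=0 (2/4), th=2 (2%4)
i=0: r=2*2+0=4, c=gr=0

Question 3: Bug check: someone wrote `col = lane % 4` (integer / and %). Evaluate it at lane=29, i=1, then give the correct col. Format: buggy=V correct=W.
buggy=1 correct=7

`lane % 4`[29,1]=>1
29: grp=7,tig=1
[1] (1*2+1,7) = (3,7)
col: 1 vs 7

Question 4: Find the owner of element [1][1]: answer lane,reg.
4,1

c:1=>grp=1  r:1=>tig=0,lo=1
L=1*4+0=4  i=1=1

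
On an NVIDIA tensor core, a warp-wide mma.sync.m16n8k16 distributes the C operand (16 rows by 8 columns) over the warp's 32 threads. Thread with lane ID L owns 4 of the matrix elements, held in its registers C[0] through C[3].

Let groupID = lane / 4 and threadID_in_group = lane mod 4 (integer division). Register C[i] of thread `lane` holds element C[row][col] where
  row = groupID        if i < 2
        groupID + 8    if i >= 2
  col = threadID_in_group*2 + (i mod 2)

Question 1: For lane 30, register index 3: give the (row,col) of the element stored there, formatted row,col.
15,5

lane 30->30/4=7, 30 mod 4=2
i=3  r:7+8->15  c:2·2+1->5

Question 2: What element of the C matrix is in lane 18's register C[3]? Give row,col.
18: G=4,T=2
[3] (4+8,2*2+1) = (12,5)

12,5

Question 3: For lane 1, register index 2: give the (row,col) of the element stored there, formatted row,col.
8,2

lane 1⇒1/4=0, 1 mod 4=1
i=2  r:0+8⇒8  c:2·1+0⇒2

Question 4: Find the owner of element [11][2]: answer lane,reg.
r=11→G=3,rhi=1  c=2→T=1,p=0
L=3*4+1=13  i=1*2+0=2

13,2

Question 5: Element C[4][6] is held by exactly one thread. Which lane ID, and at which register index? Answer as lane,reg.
19,0

r=4⇒gr=4,Rb=0  c=6⇒th=3,odd=0
L=4*4+3=19  i=0*2+0=0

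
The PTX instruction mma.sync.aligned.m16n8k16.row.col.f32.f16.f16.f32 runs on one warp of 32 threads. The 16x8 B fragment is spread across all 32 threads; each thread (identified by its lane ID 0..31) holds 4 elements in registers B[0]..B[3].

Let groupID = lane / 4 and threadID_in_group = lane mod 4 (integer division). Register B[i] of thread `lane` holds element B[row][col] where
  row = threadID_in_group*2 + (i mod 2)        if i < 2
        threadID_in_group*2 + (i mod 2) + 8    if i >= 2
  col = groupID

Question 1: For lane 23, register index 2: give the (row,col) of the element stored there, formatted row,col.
14,5

L=23⇒gr=23>>2=5, th=23&3=3
[2]⇒row 3·2+0+8=14  col gr=5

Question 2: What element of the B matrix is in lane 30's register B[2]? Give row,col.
12,7

30: g=7,t=2
[2] (2*2+0+8,7) = (12,7)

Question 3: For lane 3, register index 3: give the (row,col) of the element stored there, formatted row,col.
15,0

lane 3=>3/4=0, 3 mod 4=3
i=3  r:2·3+1+8=>15  c:0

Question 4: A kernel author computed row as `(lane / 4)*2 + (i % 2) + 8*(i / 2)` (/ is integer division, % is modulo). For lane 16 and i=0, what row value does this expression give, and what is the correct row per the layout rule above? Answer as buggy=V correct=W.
buggy=8 correct=0

`(lane / 4)*2 + (i % 2) + 8*(i / 2)`[16,0]→8
16: G=4,T=0
[0] (0*2+0+0,4) = (0,4)
row: 8 vs 0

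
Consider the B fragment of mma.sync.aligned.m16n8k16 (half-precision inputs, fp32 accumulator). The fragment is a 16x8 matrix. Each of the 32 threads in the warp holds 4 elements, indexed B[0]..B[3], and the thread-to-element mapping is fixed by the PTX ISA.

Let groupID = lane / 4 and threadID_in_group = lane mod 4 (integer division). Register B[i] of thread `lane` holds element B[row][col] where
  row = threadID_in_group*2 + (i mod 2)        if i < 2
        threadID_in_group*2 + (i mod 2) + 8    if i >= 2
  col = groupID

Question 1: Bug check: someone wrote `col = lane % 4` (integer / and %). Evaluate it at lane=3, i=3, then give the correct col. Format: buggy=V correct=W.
buggy=3 correct=0

`lane % 4`[3,3]→3
3: G=0,T=3
[3] (3*2+1+8,0) = (15,0)
col: 3 vs 0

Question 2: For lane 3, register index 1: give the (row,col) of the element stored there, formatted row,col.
7,0

L=3->gid=3>>2=0, tid=3&3=3
[1]->row 3·2+1+0=7  col gid=0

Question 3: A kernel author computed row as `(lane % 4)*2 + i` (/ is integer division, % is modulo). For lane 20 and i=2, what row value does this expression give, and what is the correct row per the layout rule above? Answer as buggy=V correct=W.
buggy=2 correct=8

`(lane % 4)*2 + i`[20,2]->2
lane 20->20/4=5, 20 mod 4=0
i=2  r:2·0+0+8->8  c:5
row: 2 vs 8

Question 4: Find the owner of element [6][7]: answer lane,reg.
31,0

c=7->g=7  r=6->rb=0,t=3,b0=0
L=7*4+3=31  i=0*2+0=0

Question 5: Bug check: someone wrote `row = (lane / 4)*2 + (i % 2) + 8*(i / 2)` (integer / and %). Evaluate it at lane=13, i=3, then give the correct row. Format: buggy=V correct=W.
buggy=15 correct=11

`(lane / 4)*2 + (i % 2) + 8*(i / 2)`[13,3]->15
lane 13: g=3 (13/4), t=1 (13%4)
i=3: r=1*2+1+8=11, c=g=3
row: 15 vs 11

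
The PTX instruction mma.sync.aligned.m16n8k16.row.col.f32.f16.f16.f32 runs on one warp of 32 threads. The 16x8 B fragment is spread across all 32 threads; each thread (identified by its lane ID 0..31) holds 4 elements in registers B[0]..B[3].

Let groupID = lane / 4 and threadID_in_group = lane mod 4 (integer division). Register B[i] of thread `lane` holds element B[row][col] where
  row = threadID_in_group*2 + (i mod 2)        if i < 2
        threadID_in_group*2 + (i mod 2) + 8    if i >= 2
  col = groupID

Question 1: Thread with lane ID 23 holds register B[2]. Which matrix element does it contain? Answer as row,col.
14,5

L=23=>grp=23>>2=5, tig=23&3=3
[2]=>row 3·2+0+8=14  col grp=5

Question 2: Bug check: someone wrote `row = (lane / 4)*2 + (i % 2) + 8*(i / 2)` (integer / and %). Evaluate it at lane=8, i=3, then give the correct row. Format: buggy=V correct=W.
buggy=13 correct=9

`(lane / 4)*2 + (i % 2) + 8*(i / 2)`[8,3]→13
L=8→G=8>>2=2, T=8&3=0
[3]→row 0·2+1+8=9  col G=2
row: 13 vs 9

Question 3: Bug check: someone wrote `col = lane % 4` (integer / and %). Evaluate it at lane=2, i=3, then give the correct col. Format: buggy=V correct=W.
buggy=2 correct=0

`lane % 4`[2,3]⇒2
lane 2⇒2/4=0, 2 mod 4=2
i=3  r:2·2+1+8⇒13  c:0
col: 2 vs 0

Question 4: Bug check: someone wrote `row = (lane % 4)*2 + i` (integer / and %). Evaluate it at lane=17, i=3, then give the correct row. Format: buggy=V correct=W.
buggy=5 correct=11

`(lane % 4)*2 + i`[17,3]->5
17: gid=4,tid=1
[3] (1*2+1+8,4) = (11,4)
row: 5 vs 11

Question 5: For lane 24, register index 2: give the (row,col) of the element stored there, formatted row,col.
lane 24: grp=6 (24/4), tig=0 (24%4)
i=2: r=0*2+0+8=8, c=grp=6

8,6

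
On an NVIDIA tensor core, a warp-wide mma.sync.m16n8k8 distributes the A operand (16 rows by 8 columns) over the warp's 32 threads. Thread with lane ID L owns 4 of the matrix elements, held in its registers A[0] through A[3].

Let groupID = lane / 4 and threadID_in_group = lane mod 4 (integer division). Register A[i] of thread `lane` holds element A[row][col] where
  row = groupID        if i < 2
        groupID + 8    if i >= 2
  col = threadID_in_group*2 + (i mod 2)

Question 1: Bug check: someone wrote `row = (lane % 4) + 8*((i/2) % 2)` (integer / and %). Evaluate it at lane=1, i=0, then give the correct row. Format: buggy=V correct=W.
`(lane % 4) + 8*((i/2) % 2)`[1,0]→1
1: G=0,T=1
[0] (0+0,1*2+0) = (0,2)
row: 1 vs 0

buggy=1 correct=0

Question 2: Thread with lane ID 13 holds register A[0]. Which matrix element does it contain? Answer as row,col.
3,2

L=13→G=13>>2=3, T=13&3=1
[0]→row 3+0=3  col 1·2+0=2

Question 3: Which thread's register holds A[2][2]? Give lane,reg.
r: 2->gid=2,r8=0  c: 2->tid=1,i&1=0
L=2*4+1=9  i=0*2+0=0

9,0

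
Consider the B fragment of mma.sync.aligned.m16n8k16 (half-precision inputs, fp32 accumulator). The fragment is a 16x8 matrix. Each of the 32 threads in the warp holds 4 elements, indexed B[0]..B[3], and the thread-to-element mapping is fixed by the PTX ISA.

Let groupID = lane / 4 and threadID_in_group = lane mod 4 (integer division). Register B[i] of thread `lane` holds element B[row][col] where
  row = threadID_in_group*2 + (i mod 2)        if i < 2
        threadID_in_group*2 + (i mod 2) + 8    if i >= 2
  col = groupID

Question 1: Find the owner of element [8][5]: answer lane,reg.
c=5->g=5  r=8->rb=1,t=0,b0=0
L=5*4+0=20  i=1*2+0=2

20,2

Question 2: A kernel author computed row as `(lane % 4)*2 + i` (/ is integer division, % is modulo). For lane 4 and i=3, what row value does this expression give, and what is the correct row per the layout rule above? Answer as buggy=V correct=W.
buggy=3 correct=9

`(lane % 4)*2 + i`[4,3]->3
lane 4: g=1 (4/4), t=0 (4%4)
i=3: r=0*2+1+8=9, c=g=1
row: 3 vs 9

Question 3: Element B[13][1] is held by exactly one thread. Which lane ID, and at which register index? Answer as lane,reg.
c=1→G=1  r=13→rhi=1,T=2,p=1
L=1*4+2=6  i=1*2+1=3

6,3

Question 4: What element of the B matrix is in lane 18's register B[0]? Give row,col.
4,4

lane 18: G=4 (18/4), T=2 (18%4)
i=0: r=2*2+0+0=4, c=G=4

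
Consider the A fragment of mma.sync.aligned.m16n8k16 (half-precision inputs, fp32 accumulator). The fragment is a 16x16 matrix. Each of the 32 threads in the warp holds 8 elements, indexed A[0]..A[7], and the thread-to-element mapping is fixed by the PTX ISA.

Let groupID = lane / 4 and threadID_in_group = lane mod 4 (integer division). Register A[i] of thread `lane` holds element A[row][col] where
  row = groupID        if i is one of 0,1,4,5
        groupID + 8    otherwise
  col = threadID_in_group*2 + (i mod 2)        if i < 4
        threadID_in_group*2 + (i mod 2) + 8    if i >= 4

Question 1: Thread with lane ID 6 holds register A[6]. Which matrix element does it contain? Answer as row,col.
6: grp=1,tig=2
[6] (1+8,2*2+0+8) = (9,12)

9,12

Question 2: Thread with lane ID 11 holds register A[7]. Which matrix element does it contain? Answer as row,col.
lane 11->11/4=2, 11 mod 4=3
i=7  r:2+8->10  c:2·3+1+8->15

10,15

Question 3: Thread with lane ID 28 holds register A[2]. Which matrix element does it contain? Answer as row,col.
15,0

lane 28: grp=7 (28/4), tig=0 (28%4)
i=2: r=7+8=15, c=0*2+0+0=0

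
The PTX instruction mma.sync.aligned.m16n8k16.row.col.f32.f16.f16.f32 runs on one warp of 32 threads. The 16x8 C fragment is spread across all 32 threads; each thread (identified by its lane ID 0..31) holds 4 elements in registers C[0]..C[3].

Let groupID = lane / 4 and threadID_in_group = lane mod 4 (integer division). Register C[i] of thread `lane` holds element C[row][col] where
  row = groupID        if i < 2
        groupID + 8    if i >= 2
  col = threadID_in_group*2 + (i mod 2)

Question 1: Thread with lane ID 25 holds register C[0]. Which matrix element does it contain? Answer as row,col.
lane 25: grp=6 (25/4), tig=1 (25%4)
i=0: r=6+0=6, c=1*2+0=2

6,2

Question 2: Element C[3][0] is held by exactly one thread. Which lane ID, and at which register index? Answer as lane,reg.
r=3->g=3,rb=0  c=0->t=0,b0=0
L=3*4+0=12  i=0*2+0=0

12,0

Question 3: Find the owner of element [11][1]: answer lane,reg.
r=11⇒gr=3,Rb=1  c=1⇒th=0,odd=1
L=3*4+0=12  i=1*2+1=3

12,3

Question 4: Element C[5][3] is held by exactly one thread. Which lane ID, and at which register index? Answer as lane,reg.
21,1

r: 5->gid=5,r8=0  c: 3->tid=1,i&1=1
L=5*4+1=21  i=0*2+1=1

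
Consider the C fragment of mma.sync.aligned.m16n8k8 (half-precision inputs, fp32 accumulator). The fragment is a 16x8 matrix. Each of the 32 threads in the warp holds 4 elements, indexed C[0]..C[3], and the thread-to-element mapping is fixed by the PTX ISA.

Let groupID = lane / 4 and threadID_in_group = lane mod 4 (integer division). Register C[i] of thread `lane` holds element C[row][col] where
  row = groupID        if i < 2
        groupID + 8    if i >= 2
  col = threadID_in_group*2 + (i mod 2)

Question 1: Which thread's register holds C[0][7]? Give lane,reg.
3,1

r: 0->gid=0,r8=0  c: 7->tid=3,i&1=1
L=0*4+3=3  i=0*2+1=1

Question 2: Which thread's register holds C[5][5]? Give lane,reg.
22,1

r: 5->gid=5,r8=0  c: 5->tid=2,i&1=1
L=5*4+2=22  i=0*2+1=1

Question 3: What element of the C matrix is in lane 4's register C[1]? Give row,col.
lane 4: G=1 (4/4), T=0 (4%4)
i=1: r=1+0=1, c=0*2+1=1

1,1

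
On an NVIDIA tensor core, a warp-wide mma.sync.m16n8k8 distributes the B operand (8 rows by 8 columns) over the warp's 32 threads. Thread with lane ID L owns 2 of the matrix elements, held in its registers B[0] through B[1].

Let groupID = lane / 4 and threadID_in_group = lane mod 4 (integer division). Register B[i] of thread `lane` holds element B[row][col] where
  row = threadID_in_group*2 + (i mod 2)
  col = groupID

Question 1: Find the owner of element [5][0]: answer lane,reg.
2,1

c:0=>grp=0  r:5=>tig=2,lo=1
L=0*4+2=2  i=1=1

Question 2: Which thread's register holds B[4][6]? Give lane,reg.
26,0

c: 6->gid=6  r: 4->tid=2,i&1=0
L=6*4+2=26  i=0=0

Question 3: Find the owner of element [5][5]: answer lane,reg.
22,1

c=5→G=5  r=5→T=2,p=1
L=5*4+2=22  i=1=1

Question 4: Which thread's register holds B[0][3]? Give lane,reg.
c=3⇒gr=3  r=0⇒th=0,odd=0
L=3*4+0=12  i=0=0

12,0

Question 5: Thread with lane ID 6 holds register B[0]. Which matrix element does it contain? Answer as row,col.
6: G=1,T=2
[0] (2*2+0,1) = (4,1)

4,1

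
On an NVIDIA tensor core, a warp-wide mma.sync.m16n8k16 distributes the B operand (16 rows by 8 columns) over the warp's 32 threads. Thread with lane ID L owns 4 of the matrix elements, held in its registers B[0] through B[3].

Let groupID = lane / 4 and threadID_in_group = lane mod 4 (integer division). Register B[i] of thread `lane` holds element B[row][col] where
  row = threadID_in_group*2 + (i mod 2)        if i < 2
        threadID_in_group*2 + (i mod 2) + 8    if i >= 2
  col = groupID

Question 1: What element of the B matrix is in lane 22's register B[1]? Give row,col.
5,5

lane 22: gr=5 (22/4), th=2 (22%4)
i=1: r=2*2+1+0=5, c=gr=5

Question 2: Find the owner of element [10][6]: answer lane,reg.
c=6⇒gr=6  r=10⇒Rb=1,th=1,odd=0
L=6*4+1=25  i=1*2+0=2

25,2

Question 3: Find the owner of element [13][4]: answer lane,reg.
c=4->g=4  r=13->rb=1,t=2,b0=1
L=4*4+2=18  i=1*2+1=3

18,3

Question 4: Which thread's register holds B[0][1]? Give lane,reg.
4,0

c=1⇒gr=1  r=0⇒Rb=0,th=0,odd=0
L=1*4+0=4  i=0*2+0=0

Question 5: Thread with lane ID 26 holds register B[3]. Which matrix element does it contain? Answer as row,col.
13,6

lane 26→26/4=6, 26 mod 4=2
i=3  r:2·2+1+8→13  c:6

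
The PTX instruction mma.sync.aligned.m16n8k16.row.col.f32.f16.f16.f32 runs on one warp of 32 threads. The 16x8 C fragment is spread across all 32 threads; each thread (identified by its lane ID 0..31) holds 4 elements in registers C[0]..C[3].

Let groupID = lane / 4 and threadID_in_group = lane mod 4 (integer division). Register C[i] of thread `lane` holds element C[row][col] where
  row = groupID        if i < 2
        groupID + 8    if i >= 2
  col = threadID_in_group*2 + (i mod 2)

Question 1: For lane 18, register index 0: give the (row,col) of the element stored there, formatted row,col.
lane 18->18/4=4, 18 mod 4=2
i=0  r:4+0->4  c:2·2+0->4

4,4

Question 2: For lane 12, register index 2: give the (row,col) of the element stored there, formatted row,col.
12: g=3,t=0
[2] (3+8,0*2+0) = (11,0)

11,0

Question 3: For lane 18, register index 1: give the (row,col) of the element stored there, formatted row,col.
18: G=4,T=2
[1] (4+0,2*2+1) = (4,5)

4,5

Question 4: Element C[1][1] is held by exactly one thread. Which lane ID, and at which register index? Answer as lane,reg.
r:1=>grp=1,rB=0  c:1=>tig=0,lo=1
L=1*4+0=4  i=0*2+1=1

4,1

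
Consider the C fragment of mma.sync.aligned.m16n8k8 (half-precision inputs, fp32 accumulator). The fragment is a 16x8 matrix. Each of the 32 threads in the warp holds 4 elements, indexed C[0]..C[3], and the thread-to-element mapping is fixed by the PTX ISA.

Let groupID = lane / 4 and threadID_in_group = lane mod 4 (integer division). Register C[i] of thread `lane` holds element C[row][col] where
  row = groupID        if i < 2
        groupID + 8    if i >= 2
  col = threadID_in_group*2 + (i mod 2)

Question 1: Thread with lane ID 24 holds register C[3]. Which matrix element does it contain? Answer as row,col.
14,1

L=24⇒gr=24>>2=6, th=24&3=0
[3]⇒row 6+8=14  col 0·2+1=1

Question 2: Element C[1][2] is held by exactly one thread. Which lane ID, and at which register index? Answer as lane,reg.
5,0

r=1->g=1,rb=0  c=2->t=1,b0=0
L=1*4+1=5  i=0*2+0=0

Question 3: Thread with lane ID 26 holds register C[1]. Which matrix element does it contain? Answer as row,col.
L=26⇒gr=26>>2=6, th=26&3=2
[1]⇒row 6+0=6  col 2·2+1=5

6,5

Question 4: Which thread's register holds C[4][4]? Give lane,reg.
r=4→G=4,rhi=0  c=4→T=2,p=0
L=4*4+2=18  i=0*2+0=0

18,0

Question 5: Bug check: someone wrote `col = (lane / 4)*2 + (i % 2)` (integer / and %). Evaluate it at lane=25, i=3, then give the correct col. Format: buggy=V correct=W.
buggy=13 correct=3

`(lane / 4)*2 + (i % 2)`[25,3]=>13
L=25=>grp=25>>2=6, tig=25&3=1
[3]=>row 6+8=14  col 1·2+1=3
col: 13 vs 3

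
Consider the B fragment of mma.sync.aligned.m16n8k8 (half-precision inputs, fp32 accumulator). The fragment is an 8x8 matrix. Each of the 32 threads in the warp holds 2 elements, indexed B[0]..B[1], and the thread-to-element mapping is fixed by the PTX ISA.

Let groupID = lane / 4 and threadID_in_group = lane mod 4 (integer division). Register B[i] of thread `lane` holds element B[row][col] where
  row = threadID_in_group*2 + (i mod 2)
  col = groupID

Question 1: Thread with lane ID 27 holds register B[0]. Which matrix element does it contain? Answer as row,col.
6,6

L=27->g=27>>2=6, t=27&3=3
[0]->row 3·2+0=6  col g=6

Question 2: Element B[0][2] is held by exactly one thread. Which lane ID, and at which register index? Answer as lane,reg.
8,0

c=2→G=2  r=0→T=0,p=0
L=2*4+0=8  i=0=0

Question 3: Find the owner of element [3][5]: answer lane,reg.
c=5->g=5  r=3->t=1,b0=1
L=5*4+1=21  i=1=1

21,1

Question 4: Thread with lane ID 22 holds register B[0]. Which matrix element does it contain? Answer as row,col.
22: g=5,t=2
[0] (2*2+0,5) = (4,5)

4,5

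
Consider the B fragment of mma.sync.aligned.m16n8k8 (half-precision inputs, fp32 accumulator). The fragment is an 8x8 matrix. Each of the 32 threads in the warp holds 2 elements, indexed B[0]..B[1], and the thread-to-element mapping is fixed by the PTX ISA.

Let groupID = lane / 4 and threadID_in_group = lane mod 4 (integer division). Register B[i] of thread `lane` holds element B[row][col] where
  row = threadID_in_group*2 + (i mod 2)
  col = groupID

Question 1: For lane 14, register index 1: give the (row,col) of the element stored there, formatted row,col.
5,3

14: gid=3,tid=2
[1] (2*2+1,3) = (5,3)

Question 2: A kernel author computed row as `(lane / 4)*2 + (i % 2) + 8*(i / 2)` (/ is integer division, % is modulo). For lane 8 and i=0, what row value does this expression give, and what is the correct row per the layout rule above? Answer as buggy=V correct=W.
`(lane / 4)*2 + (i % 2) + 8*(i / 2)`[8,0]→4
8: G=2,T=0
[0] (0*2+0,2) = (0,2)
row: 4 vs 0

buggy=4 correct=0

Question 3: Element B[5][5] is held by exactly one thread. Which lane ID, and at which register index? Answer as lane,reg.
22,1

c=5⇒gr=5  r=5⇒th=2,odd=1
L=5*4+2=22  i=1=1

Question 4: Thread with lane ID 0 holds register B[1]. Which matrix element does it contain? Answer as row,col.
L=0→G=0>>2=0, T=0&3=0
[1]→row 0·2+1=1  col G=0

1,0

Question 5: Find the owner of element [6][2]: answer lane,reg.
c: 2->gid=2  r: 6->tid=3,i&1=0
L=2*4+3=11  i=0=0

11,0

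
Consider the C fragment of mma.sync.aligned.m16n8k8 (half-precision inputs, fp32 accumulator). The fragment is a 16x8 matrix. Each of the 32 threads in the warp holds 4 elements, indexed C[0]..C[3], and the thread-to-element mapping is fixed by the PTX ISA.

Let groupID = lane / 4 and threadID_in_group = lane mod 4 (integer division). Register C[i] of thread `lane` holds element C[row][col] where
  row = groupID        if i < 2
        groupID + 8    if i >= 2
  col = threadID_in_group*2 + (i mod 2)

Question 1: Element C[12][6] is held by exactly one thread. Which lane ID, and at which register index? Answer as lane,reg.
19,2

r=12→G=4,rhi=1  c=6→T=3,p=0
L=4*4+3=19  i=1*2+0=2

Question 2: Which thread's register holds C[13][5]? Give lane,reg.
22,3

r: 13->gid=5,r8=1  c: 5->tid=2,i&1=1
L=5*4+2=22  i=1*2+1=3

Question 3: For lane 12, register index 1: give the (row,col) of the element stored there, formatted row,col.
lane 12: gr=3 (12/4), th=0 (12%4)
i=1: r=3+0=3, c=0*2+1=1

3,1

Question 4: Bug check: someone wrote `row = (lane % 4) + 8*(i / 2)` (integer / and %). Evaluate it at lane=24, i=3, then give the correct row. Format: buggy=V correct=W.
`(lane % 4) + 8*(i / 2)`[24,3]=>8
24: grp=6,tig=0
[3] (6+8,0*2+1) = (14,1)
row: 8 vs 14

buggy=8 correct=14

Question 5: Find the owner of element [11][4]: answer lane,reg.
r=11→G=3,rhi=1  c=4→T=2,p=0
L=3*4+2=14  i=1*2+0=2

14,2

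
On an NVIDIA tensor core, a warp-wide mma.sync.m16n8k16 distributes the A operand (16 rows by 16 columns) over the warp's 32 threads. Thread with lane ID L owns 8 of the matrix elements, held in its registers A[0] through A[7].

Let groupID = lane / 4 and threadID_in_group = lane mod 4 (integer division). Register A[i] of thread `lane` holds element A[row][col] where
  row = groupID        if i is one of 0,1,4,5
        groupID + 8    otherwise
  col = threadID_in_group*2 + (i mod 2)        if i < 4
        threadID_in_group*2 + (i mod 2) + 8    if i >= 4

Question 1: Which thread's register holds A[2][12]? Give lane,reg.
10,4

r=2→G=2,rhi=0  c=12→chi=1,T=2,p=0
L=2*4+2=10  i=1*4+0*2+0=4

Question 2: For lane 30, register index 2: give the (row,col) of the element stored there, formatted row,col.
15,4

30: grp=7,tig=2
[2] (7+8,2*2+0+0) = (15,4)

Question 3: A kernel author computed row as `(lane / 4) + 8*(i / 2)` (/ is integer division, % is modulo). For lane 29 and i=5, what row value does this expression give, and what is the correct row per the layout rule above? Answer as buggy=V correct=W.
`(lane / 4) + 8*(i / 2)`[29,5]->23
lane 29->29/4=7, 29 mod 4=1
i=5  r:7+0->7  c:2·1+1+8->11
row: 23 vs 7

buggy=23 correct=7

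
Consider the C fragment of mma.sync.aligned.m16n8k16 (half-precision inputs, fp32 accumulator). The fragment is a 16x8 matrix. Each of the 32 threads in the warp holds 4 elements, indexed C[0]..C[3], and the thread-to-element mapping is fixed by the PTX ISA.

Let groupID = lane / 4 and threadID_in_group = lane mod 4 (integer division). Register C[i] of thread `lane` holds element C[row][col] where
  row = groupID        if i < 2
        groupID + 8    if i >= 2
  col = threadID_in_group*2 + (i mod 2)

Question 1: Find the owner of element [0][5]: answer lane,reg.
r=0->g=0,rb=0  c=5->t=2,b0=1
L=0*4+2=2  i=0*2+1=1

2,1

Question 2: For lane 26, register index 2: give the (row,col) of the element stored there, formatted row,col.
lane 26->26/4=6, 26 mod 4=2
i=2  r:6+8->14  c:2·2+0->4

14,4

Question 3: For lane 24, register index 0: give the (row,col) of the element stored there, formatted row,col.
L=24⇒gr=24>>2=6, th=24&3=0
[0]⇒row 6+0=6  col 0·2+0=0

6,0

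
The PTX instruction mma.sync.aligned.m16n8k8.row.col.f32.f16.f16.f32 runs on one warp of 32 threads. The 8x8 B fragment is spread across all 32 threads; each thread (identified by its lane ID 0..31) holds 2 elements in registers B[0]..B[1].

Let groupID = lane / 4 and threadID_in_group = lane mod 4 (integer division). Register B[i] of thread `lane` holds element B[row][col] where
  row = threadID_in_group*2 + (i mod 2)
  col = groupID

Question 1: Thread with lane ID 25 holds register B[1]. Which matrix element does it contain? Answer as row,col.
lane 25→25/4=6, 25 mod 4=1
i=1  r:2·1+1→3  c:6

3,6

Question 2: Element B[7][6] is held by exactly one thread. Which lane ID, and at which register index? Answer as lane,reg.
27,1

c=6->g=6  r=7->t=3,b0=1
L=6*4+3=27  i=1=1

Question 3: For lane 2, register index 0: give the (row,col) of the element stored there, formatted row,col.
4,0

L=2=>grp=2>>2=0, tig=2&3=2
[0]=>row 2·2+0=4  col grp=0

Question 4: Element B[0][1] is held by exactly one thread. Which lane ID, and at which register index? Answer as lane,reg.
4,0

c=1->g=1  r=0->t=0,b0=0
L=1*4+0=4  i=0=0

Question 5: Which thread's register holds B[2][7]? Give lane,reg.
29,0

c=7->g=7  r=2->t=1,b0=0
L=7*4+1=29  i=0=0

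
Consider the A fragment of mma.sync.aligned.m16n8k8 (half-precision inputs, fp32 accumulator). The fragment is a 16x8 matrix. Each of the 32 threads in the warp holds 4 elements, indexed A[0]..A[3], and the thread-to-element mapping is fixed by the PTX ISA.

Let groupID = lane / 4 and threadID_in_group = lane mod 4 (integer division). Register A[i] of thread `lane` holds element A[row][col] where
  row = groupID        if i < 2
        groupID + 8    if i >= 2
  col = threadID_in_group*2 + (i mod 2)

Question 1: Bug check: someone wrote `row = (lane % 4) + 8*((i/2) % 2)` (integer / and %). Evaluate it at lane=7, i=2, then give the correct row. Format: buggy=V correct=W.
buggy=11 correct=9

`(lane % 4) + 8*((i/2) % 2)`[7,2]->11
lane 7->7/4=1, 7 mod 4=3
i=2  r:1+8->9  c:2·3+0->6
row: 11 vs 9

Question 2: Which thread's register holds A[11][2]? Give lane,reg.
13,2

r=11⇒gr=3,Rb=1  c=2⇒th=1,odd=0
L=3*4+1=13  i=1*2+0=2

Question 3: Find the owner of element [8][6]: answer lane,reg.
r:8=>grp=0,rB=1  c:6=>tig=3,lo=0
L=0*4+3=3  i=1*2+0=2

3,2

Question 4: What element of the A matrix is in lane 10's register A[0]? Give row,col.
2,4

10: G=2,T=2
[0] (2+0,2*2+0) = (2,4)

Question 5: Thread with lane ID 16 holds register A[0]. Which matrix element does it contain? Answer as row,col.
16: g=4,t=0
[0] (4+0,0*2+0) = (4,0)

4,0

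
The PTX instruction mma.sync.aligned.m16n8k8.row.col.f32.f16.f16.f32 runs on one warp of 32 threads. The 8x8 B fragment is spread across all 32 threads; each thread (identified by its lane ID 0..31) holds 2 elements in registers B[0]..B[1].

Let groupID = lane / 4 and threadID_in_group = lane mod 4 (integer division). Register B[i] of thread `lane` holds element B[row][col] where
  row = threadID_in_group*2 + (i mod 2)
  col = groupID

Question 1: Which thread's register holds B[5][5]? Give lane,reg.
c=5->g=5  r=5->t=2,b0=1
L=5*4+2=22  i=1=1

22,1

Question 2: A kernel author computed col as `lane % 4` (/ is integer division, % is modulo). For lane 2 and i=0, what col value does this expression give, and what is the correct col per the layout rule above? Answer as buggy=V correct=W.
`lane % 4`[2,0]->2
L=2->g=2>>2=0, t=2&3=2
[0]->row 2·2+0=4  col g=0
col: 2 vs 0

buggy=2 correct=0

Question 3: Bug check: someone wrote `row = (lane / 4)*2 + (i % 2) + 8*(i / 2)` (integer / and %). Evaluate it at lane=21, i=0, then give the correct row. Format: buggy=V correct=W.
`(lane / 4)*2 + (i % 2) + 8*(i / 2)`[21,0]->10
L=21->gid=21>>2=5, tid=21&3=1
[0]->row 1·2+0=2  col gid=5
row: 10 vs 2

buggy=10 correct=2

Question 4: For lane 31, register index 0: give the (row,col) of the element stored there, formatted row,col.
6,7

L=31⇒gr=31>>2=7, th=31&3=3
[0]⇒row 3·2+0=6  col gr=7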